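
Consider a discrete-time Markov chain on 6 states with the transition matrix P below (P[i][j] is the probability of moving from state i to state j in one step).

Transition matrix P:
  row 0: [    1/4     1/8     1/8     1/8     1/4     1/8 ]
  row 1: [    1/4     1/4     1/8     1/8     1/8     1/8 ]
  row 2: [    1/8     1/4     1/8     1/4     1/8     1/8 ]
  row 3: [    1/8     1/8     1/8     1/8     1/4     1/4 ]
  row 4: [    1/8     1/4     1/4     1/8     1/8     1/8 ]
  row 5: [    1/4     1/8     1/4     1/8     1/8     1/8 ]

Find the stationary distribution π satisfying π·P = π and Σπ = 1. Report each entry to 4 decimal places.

π = [0.1905, 0.1901, 0.1638, 0.1455, 0.1670, 0.1432]

Balance equations π_j = Σ_i π_i·P[i][j]:
  π_0 = 1/4·π_0 + 1/4·π_1 + 1/8·π_2 + 1/8·π_3 + 1/8·π_4 + 1/4·π_5
  π_1 = 1/8·π_0 + 1/4·π_1 + 1/4·π_2 + 1/8·π_3 + 1/4·π_4 + 1/8·π_5
  π_2 = 1/8·π_0 + 1/8·π_1 + 1/8·π_2 + 1/8·π_3 + 1/4·π_4 + 1/4·π_5
  π_3 = 1/8·π_0 + 1/8·π_1 + 1/4·π_2 + 1/8·π_3 + 1/8·π_4 + 1/8·π_5
  π_4 = 1/4·π_0 + 1/8·π_1 + 1/8·π_2 + 1/4·π_3 + 1/8·π_4 + 1/8·π_5
  normalize: π_0 + π_1 + π_2 + π_3 + π_4 + π_5 = 1
Solving the linear system gives exactly π = [6328/33223, 6316/33223, 5441/33223, 4833/33223, 5548/33223, 4757/33223].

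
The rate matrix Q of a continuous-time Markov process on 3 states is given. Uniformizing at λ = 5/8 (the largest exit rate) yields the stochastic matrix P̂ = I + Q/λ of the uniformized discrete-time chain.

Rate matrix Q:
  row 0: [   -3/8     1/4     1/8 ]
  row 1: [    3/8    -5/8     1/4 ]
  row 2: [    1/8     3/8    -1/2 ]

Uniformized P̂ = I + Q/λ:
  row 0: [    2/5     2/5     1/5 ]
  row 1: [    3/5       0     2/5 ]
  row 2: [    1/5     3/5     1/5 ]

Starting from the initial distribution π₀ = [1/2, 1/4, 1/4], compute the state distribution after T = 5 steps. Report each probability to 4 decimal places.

t=0: π = [0.5000, 0.2500, 0.2500]
t=1: π = [0.4000, 0.3500, 0.2500]
t=2: π = [0.4200, 0.3100, 0.2700]
t=3: π = [0.4080, 0.3300, 0.2620]
t=4: π = [0.4136, 0.3204, 0.2660]
t=5: π = [0.4109, 0.3250, 0.2641]

π = [0.4109, 0.3250, 0.2641]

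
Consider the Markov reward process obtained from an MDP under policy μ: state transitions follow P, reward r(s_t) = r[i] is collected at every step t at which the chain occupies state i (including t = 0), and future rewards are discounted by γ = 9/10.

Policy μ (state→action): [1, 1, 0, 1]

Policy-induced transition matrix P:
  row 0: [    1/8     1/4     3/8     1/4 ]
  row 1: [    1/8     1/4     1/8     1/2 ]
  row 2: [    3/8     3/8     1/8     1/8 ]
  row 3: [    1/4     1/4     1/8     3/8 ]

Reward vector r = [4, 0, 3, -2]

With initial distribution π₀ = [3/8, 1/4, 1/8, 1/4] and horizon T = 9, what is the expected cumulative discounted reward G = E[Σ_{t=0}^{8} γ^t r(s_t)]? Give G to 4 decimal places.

t=0: π = [0.3750, 0.2500, 0.1250, 0.2500], E[r] = 1.3750, γ^t·E[r] = 1.375000, running G = 1.375000
t=1: π = [0.1875, 0.2656, 0.2188, 0.3281], E[r] = 0.7500, γ^t·E[r] = 0.675000, running G = 2.050000
t=2: π = [0.2207, 0.2773, 0.1719, 0.3301], E[r] = 0.7383, γ^t·E[r] = 0.598008, running G = 2.648008
t=3: π = [0.2092, 0.2715, 0.1802, 0.3391], E[r] = 0.6992, γ^t·E[r] = 0.509730, running G = 3.157738
t=4: π = [0.2124, 0.2725, 0.1773, 0.3377], E[r] = 0.7062, γ^t·E[r] = 0.463323, running G = 3.621061
t=5: π = [0.2115, 0.2722, 0.1781, 0.3382], E[r] = 0.7041, γ^t·E[r] = 0.415783, running G = 4.036844
t=6: π = [0.2118, 0.2723, 0.1779, 0.3381], E[r] = 0.7048, γ^t·E[r] = 0.374537, running G = 4.411381
t=7: π = [0.2117, 0.2722, 0.1780, 0.3381], E[r] = 0.7046, γ^t·E[r] = 0.337002, running G = 4.748383
t=8: π = [0.2117, 0.2722, 0.1779, 0.3381], E[r] = 0.7046, γ^t·E[r] = 0.303323, running G = 5.051707

G = 5.0517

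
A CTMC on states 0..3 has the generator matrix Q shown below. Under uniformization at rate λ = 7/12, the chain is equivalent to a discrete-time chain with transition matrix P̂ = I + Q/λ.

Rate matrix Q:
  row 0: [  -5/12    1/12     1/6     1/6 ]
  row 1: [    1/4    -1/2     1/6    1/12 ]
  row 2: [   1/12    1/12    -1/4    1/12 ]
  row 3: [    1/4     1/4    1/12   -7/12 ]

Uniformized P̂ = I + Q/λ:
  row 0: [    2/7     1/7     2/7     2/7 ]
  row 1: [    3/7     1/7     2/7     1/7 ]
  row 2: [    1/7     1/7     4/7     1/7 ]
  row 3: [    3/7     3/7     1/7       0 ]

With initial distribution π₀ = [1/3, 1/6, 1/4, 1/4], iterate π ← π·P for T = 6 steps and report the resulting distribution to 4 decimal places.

t=0: π = [0.3333, 0.1667, 0.2500, 0.2500]
t=1: π = [0.3095, 0.2143, 0.3214, 0.1548]
t=2: π = [0.2925, 0.1871, 0.3554, 0.1650]
t=3: π = [0.2852, 0.1900, 0.3637, 0.1611]
t=4: π = [0.2839, 0.1889, 0.3666, 0.1606]
t=5: π = [0.2833, 0.1887, 0.3675, 0.1605]
t=6: π = [0.2831, 0.1887, 0.3678, 0.1604]

π = [0.2831, 0.1887, 0.3678, 0.1604]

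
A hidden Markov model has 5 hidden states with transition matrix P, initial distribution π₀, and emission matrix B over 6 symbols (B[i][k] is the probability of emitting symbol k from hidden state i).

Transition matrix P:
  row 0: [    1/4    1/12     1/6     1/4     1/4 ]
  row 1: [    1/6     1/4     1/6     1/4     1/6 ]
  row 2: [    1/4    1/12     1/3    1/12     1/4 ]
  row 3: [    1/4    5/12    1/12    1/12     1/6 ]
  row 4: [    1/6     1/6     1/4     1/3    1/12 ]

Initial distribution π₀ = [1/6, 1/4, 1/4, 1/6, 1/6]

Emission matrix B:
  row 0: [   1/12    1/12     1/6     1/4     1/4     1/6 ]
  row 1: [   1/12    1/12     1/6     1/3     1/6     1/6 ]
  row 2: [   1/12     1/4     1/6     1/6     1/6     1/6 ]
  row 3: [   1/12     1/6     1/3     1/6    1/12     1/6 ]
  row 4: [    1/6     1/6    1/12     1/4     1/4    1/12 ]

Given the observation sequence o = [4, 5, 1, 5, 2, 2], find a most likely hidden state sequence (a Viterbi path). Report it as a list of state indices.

path = [2, 2, 2, 0, 3, 1]

t=0: δ = [4.167e-02, 4.167e-02, 4.167e-02, 1.389e-02, 4.167e-02]  (obs o_0=4)
t=1: δ = [1.736e-03, 1.736e-03, 2.315e-03, 2.315e-03, 8.681e-04]  ψ = [0, 1, 2, 4, 0]  (obs o_1=5)
t=2: δ = [4.823e-05, 8.038e-05, 1.929e-04, 7.234e-05, 9.645e-05]  ψ = [2, 3, 2, 0, 2]  (obs o_2=1)
t=3: δ = [8.038e-06, 5.023e-06, 1.072e-05, 5.358e-06, 4.019e-06]  ψ = [2, 3, 2, 4, 2]  (obs o_3=5)
t=4: δ = [4.465e-07, 3.721e-07, 5.954e-07, 6.698e-07, 2.233e-07]  ψ = [2, 3, 2, 0, 2]  (obs o_4=2)
t=5: δ = [2.791e-08, 4.651e-08, 3.308e-08, 3.721e-08, 1.240e-08]  ψ = [3, 3, 2, 0, 2]  (obs o_5=2)
backtrack: best end state = 1; path = [2, 2, 2, 0, 3, 1]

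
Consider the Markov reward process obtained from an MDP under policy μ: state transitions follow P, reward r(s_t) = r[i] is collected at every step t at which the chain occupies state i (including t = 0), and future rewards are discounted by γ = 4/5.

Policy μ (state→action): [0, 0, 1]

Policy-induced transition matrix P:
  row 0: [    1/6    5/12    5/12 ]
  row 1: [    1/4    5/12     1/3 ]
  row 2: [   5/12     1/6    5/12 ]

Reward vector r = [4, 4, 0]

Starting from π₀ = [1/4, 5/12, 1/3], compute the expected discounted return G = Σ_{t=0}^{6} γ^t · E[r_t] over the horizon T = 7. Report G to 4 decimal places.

t=0: π = [0.2500, 0.4167, 0.3333], E[r] = 2.6667, γ^t·E[r] = 2.666667, running G = 2.666667
t=1: π = [0.2847, 0.3333, 0.3819], E[r] = 2.4722, γ^t·E[r] = 1.977778, running G = 4.644444
t=2: π = [0.2899, 0.3212, 0.3889], E[r] = 2.4444, γ^t·E[r] = 1.564444, running G = 6.208889
t=3: π = [0.2907, 0.3194, 0.3899], E[r] = 2.4404, γ^t·E[r] = 1.249481, running G = 7.458370
t=4: π = [0.2908, 0.3192, 0.3900], E[r] = 2.4398, γ^t·E[r] = 0.999348, running G = 8.457719
t=5: π = [0.2908, 0.3192, 0.3901], E[r] = 2.4397, γ^t·E[r] = 0.799451, running G = 9.257169
t=6: π = [0.2908, 0.3191, 0.3901], E[r] = 2.4397, γ^t·E[r] = 0.639558, running G = 9.896727

G = 9.8967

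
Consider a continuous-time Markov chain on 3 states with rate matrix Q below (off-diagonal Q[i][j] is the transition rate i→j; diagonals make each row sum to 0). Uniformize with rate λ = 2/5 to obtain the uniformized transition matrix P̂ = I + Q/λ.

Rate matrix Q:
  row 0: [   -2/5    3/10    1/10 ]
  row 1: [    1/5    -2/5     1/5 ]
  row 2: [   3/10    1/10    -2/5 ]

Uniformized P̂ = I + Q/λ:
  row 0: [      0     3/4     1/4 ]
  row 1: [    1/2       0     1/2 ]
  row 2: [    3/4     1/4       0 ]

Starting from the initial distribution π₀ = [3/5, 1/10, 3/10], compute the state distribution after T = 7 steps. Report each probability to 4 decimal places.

π = [0.3821, 0.3467, 0.2712]

t=0: π = [0.6000, 0.1000, 0.3000]
t=1: π = [0.2750, 0.5250, 0.2000]
t=2: π = [0.4125, 0.2563, 0.3313]
t=3: π = [0.3766, 0.3922, 0.2313]
t=4: π = [0.3695, 0.3402, 0.2902]
t=5: π = [0.3878, 0.3497, 0.2625]
t=6: π = [0.3717, 0.3565, 0.2718]
t=7: π = [0.3821, 0.3467, 0.2712]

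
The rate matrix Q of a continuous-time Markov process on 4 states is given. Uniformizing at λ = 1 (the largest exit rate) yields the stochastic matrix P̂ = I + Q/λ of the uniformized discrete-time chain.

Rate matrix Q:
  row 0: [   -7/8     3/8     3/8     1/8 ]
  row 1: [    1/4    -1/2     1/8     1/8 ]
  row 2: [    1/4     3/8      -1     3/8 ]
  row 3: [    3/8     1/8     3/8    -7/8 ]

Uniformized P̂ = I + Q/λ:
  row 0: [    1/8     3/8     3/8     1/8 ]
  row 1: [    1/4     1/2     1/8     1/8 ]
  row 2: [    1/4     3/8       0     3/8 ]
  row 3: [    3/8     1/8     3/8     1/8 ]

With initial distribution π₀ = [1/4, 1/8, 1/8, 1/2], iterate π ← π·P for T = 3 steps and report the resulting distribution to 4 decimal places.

t=0: π = [0.2500, 0.1250, 0.1250, 0.5000]
t=1: π = [0.2813, 0.2656, 0.2969, 0.1563]
t=2: π = [0.2344, 0.3691, 0.1973, 0.1992]
t=3: π = [0.2456, 0.3713, 0.2087, 0.1743]

π = [0.2456, 0.3713, 0.2087, 0.1743]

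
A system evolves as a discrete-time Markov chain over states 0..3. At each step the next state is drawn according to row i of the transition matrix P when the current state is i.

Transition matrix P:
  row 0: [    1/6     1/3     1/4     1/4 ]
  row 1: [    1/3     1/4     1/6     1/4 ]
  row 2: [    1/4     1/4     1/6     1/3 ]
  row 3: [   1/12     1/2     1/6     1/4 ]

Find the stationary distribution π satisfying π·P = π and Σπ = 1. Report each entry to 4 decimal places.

π = [0.2157, 0.3343, 0.1846, 0.2654]

Balance equations π_j = Σ_i π_i·P[i][j]:
  π_0 = 1/6·π_0 + 1/3·π_1 + 1/4·π_2 + 1/12·π_3
  π_1 = 1/3·π_0 + 1/4·π_1 + 1/4·π_2 + 1/2·π_3
  π_2 = 1/4·π_0 + 1/6·π_1 + 1/6·π_2 + 1/6·π_3
  normalize: π_0 + π_1 + π_2 + π_3 = 1
Solving the linear system gives exactly π = [146/677, 679/2031, 125/677, 539/2031].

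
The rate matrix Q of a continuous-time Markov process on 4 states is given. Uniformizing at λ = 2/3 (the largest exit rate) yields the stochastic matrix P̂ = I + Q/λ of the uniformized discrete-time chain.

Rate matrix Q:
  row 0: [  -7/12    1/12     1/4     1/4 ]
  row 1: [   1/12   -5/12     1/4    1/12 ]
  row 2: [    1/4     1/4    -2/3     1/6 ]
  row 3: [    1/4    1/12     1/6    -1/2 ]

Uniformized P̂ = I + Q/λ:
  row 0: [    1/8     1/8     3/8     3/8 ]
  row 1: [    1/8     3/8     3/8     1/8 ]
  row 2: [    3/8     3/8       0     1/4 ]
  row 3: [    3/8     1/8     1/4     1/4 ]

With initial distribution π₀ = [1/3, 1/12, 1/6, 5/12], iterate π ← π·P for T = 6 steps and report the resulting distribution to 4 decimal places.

t=0: π = [0.3333, 0.0833, 0.1667, 0.4167]
t=1: π = [0.2708, 0.1875, 0.2604, 0.2813]
t=2: π = [0.2604, 0.2370, 0.2422, 0.2604]
t=3: π = [0.2507, 0.2448, 0.2516, 0.2529]
t=4: π = [0.2511, 0.2491, 0.2490, 0.2507]
t=5: π = [0.2499, 0.2495, 0.2503, 0.2503]
t=6: π = [0.2501, 0.2500, 0.2499, 0.2501]

π = [0.2501, 0.2500, 0.2499, 0.2501]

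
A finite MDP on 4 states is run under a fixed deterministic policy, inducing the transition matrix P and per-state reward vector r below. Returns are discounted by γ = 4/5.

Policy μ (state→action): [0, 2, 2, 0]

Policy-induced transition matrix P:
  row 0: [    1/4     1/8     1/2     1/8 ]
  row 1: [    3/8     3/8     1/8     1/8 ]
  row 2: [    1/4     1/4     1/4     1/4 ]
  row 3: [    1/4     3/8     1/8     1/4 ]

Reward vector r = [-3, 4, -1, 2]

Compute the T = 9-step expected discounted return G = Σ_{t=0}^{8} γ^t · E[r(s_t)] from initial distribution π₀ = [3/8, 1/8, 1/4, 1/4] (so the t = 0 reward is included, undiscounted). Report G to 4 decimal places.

t=0: π = [0.3750, 0.1250, 0.2500, 0.2500], E[r] = -0.3750, γ^t·E[r] = -0.375000, running G = -0.375000
t=1: π = [0.2656, 0.2500, 0.2969, 0.1875], E[r] = 0.2813, γ^t·E[r] = 0.225000, running G = -0.150000
t=2: π = [0.2813, 0.2715, 0.2617, 0.1855], E[r] = 0.3516, γ^t·E[r] = 0.225000, running G = 0.075000
t=3: π = [0.2839, 0.2720, 0.2632, 0.1809], E[r] = 0.3347, γ^t·E[r] = 0.171375, running G = 0.246375
t=4: π = [0.2840, 0.2711, 0.2644, 0.1805], E[r] = 0.3291, γ^t·E[r] = 0.134813, running G = 0.381188
t=5: π = [0.2839, 0.2710, 0.2645, 0.1806], E[r] = 0.3288, γ^t·E[r] = 0.107749, running G = 0.488936
t=6: π = [0.2839, 0.2710, 0.2645, 0.1806], E[r] = 0.3290, γ^t·E[r] = 0.086243, running G = 0.575180
t=7: π = [0.2839, 0.2710, 0.2645, 0.1806], E[r] = 0.3290, γ^t·E[r] = 0.069003, running G = 0.644183
t=8: π = [0.2839, 0.2710, 0.2645, 0.1806], E[r] = 0.3290, γ^t·E[r] = 0.055203, running G = 0.699386

G = 0.6994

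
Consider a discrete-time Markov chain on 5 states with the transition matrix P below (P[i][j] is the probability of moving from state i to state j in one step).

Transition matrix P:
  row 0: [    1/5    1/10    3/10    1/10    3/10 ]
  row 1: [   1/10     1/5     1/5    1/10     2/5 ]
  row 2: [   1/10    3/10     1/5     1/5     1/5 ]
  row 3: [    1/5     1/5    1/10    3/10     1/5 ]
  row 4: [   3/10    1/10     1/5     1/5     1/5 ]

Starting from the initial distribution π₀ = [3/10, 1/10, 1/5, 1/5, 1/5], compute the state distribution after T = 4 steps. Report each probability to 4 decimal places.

π = [0.1878, 0.1759, 0.2006, 0.1818, 0.2540]

t=0: π = [0.3000, 0.1000, 0.2000, 0.2000, 0.2000]
t=1: π = [0.1900, 0.1700, 0.2100, 0.1800, 0.2500]
t=2: π = [0.1870, 0.1770, 0.2010, 0.1820, 0.2530]
t=3: π = [0.1875, 0.1761, 0.2005, 0.1818, 0.2541]
t=4: π = [0.1878, 0.1759, 0.2006, 0.1818, 0.2540]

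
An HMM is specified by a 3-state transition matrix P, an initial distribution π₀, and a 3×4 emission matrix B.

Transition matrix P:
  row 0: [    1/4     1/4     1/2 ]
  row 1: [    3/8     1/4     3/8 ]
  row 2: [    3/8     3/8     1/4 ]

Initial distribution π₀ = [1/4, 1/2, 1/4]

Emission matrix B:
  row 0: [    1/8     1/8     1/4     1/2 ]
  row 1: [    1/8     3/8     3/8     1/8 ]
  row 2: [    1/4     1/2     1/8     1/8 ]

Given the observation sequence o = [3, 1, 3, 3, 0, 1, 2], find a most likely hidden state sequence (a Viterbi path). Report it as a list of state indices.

path = [0, 2, 0, 0, 2, 2, 1]

t=0: δ = [1.250e-01, 6.250e-02, 3.125e-02]  (obs o_0=3)
t=1: δ = [3.906e-03, 1.172e-02, 3.125e-02]  ψ = [0, 0, 0]  (obs o_1=1)
t=2: δ = [5.859e-03, 1.465e-03, 9.766e-04]  ψ = [2, 2, 2]  (obs o_2=3)
t=3: δ = [7.324e-04, 1.831e-04, 3.662e-04]  ψ = [0, 0, 0]  (obs o_3=3)
t=4: δ = [2.289e-05, 2.289e-05, 9.155e-05]  ψ = [0, 0, 0]  (obs o_4=0)
t=5: δ = [4.292e-06, 1.287e-05, 1.144e-05]  ψ = [2, 2, 2]  (obs o_5=1)
t=6: δ = [1.207e-06, 1.609e-06, 6.035e-07]  ψ = [1, 2, 1]  (obs o_6=2)
backtrack: best end state = 1; path = [0, 2, 0, 0, 2, 2, 1]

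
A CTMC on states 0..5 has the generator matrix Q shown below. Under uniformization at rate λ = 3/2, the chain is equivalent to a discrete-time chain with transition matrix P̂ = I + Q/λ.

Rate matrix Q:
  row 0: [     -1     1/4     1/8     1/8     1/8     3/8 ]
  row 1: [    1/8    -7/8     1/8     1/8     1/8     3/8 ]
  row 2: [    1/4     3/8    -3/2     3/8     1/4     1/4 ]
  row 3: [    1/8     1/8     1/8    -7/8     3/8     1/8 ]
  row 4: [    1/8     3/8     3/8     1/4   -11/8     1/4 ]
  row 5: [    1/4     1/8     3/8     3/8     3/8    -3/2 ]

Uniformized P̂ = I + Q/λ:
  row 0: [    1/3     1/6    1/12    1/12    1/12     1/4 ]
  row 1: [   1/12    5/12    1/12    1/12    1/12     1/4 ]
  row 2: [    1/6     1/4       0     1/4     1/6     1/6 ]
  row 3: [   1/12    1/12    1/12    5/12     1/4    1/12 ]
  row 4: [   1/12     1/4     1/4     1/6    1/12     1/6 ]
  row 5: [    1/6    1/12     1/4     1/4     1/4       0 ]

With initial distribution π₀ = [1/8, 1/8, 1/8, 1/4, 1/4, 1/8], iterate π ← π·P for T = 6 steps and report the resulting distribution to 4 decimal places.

t=0: π = [0.1250, 0.1250, 0.1250, 0.2500, 0.2500, 0.1250]
t=1: π = [0.1354, 0.1979, 0.1354, 0.2292, 0.1563, 0.1458]
t=2: π = [0.1406, 0.2092, 0.1224, 0.2196, 0.1571, 0.1510]
t=3: π = [0.1413, 0.2114, 0.1245, 0.2152, 0.1553, 0.1523]
t=4: π = [0.1417, 0.2122, 0.1242, 0.2142, 0.1550, 0.1527]
t=5: π = [0.1418, 0.2124, 0.1243, 0.2138, 0.1548, 0.1529]
t=6: π = [0.1419, 0.2125, 0.1243, 0.2137, 0.1548, 0.1529]

π = [0.1419, 0.2125, 0.1243, 0.2137, 0.1548, 0.1529]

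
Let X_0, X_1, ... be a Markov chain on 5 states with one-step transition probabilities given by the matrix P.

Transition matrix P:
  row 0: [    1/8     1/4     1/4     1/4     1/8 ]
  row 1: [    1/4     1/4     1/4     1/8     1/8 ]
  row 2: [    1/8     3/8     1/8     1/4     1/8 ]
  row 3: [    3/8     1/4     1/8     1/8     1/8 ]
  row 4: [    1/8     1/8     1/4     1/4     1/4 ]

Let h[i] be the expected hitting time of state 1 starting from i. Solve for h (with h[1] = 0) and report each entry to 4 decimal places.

h = [3.8936, 0.0000, 3.4609, 3.9416, 4.4498]

First-step conditioning: h[1] = 0; for i ≠ 1, h[i] = 1 + Σ_k P[i][k]·h[k].
  h[0] = 1 + 1/8·h[0] + 1/4·h[2] + 1/4·h[3] + 1/8·h[4]
  h[2] = 1 + 1/8·h[0] + 1/8·h[2] + 1/4·h[3] + 1/8·h[4]
  h[3] = 1 + 3/8·h[0] + 1/8·h[2] + 1/8·h[3] + 1/8·h[4]
  h[4] = 1 + 1/8·h[0] + 1/4·h[2] + 1/4·h[3] + 1/4·h[4]
Solving the 4×4 linear system over states ≠ 1 gives exactly h = [4536/1165, 0, 4032/1165, 4592/1165, 5184/1165] (h[1] = 0 is the target).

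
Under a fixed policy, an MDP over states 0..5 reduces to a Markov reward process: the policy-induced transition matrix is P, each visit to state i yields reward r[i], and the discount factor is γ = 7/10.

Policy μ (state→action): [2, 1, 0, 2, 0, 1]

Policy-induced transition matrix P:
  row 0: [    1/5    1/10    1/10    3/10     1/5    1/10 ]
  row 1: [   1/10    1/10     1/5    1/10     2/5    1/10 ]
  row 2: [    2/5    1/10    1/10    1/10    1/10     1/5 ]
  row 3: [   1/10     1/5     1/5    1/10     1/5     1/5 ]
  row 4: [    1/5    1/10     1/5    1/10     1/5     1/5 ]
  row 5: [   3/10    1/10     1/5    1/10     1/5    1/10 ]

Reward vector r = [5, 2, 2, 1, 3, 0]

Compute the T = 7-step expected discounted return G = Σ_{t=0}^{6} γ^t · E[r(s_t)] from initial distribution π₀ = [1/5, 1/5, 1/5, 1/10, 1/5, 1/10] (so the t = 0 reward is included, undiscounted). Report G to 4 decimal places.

t=0: π = [0.2000, 0.2000, 0.2000, 0.1000, 0.2000, 0.1000], E[r] = 2.5000, γ^t·E[r] = 2.500000, running G = 2.500000
t=1: π = [0.2200, 0.1100, 0.1600, 0.1400, 0.2200, 0.1500], E[r] = 2.4400, γ^t·E[r] = 1.708000, running G = 4.208000
t=2: π = [0.2220, 0.1140, 0.1620, 0.1440, 0.2060, 0.1520], E[r] = 2.4240, γ^t·E[r] = 1.187760, running G = 5.395760
t=3: π = [0.2218, 0.1144, 0.1616, 0.1444, 0.2066, 0.1512], E[r] = 2.4252, γ^t·E[r] = 0.831844, running G = 6.227604
t=4: π = [0.2216, 0.1144, 0.1617, 0.1444, 0.2067, 0.1513], E[r] = 2.4245, γ^t·E[r] = 0.582127, running G = 6.809731
t=5: π = [0.2216, 0.1144, 0.1617, 0.1443, 0.2067, 0.1513], E[r] = 2.4246, γ^t·E[r] = 0.407502, running G = 7.217233
t=6: π = [0.2216, 0.1144, 0.1617, 0.1443, 0.2067, 0.1513], E[r] = 2.4246, γ^t·E[r] = 0.285255, running G = 7.502488

G = 7.5025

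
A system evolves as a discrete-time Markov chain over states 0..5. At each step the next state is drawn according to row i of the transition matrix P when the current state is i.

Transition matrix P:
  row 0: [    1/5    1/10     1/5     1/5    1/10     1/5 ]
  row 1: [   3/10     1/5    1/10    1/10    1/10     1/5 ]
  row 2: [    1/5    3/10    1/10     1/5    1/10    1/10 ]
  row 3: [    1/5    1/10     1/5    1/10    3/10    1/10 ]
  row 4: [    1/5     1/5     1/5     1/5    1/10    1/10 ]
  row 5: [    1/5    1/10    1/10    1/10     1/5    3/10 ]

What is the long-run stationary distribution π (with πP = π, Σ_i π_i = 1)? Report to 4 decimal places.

π = [0.2161, 0.1612, 0.1515, 0.1515, 0.1475, 0.1722]

Balance equations π_j = Σ_i π_i·P[i][j]:
  π_0 = 1/5·π_0 + 3/10·π_1 + 1/5·π_2 + 1/5·π_3 + 1/5·π_4 + 1/5·π_5
  π_1 = 1/10·π_0 + 1/5·π_1 + 3/10·π_2 + 1/10·π_3 + 1/5·π_4 + 1/10·π_5
  π_2 = 1/5·π_0 + 1/10·π_1 + 1/10·π_2 + 1/5·π_3 + 1/5·π_4 + 1/10·π_5
  π_3 = 1/5·π_0 + 1/10·π_1 + 1/5·π_2 + 1/10·π_3 + 1/5·π_4 + 1/10·π_5
  π_4 = 1/10·π_0 + 1/10·π_1 + 1/10·π_2 + 3/10·π_3 + 1/10·π_4 + 1/5·π_5
  normalize: π_0 + π_1 + π_2 + π_3 + π_4 + π_5 = 1
Solving the linear system gives exactly π = [59/273, 44/273, 5/33, 5/33, 443/3003, 47/273].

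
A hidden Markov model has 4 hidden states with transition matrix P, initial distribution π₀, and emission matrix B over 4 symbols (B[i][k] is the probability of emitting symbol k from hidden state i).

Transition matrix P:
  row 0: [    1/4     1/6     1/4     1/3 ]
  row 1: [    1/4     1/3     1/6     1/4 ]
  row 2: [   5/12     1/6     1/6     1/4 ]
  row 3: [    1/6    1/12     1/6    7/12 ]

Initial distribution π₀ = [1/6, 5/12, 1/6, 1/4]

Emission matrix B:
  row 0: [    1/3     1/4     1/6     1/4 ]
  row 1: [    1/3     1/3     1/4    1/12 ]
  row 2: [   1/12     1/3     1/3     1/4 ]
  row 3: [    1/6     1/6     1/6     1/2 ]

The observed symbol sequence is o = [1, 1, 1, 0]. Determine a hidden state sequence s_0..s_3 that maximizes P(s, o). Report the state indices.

path = [1, 1, 1, 1]

t=0: δ = [4.167e-02, 1.389e-01, 5.556e-02, 4.167e-02]  (obs o_0=1)
t=1: δ = [8.681e-03, 1.543e-02, 7.716e-03, 5.787e-03]  ψ = [1, 1, 1, 1]  (obs o_1=1)
t=2: δ = [9.645e-04, 1.715e-03, 8.573e-04, 6.430e-04]  ψ = [1, 1, 1, 1]  (obs o_2=1)
t=3: δ = [1.429e-04, 1.905e-04, 2.381e-05, 7.144e-05]  ψ = [1, 1, 1, 1]  (obs o_3=0)
backtrack: best end state = 1; path = [1, 1, 1, 1]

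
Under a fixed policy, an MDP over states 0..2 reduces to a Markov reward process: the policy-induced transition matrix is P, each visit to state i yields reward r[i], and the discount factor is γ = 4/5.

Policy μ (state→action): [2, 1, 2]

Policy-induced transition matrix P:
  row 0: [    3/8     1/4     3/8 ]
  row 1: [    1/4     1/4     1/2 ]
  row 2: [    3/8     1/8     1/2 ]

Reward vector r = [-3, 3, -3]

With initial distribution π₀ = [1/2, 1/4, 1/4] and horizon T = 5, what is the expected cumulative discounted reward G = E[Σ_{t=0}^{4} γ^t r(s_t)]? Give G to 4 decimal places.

t=0: π = [0.5000, 0.2500, 0.2500], E[r] = -1.5000, γ^t·E[r] = -1.500000, running G = -1.500000
t=1: π = [0.3438, 0.2188, 0.4375], E[r] = -1.6875, γ^t·E[r] = -1.350000, running G = -2.850000
t=2: π = [0.3477, 0.1953, 0.4570], E[r] = -1.8281, γ^t·E[r] = -1.170000, running G = -4.020000
t=3: π = [0.3506, 0.1929, 0.4565], E[r] = -1.8428, γ^t·E[r] = -0.943500, running G = -4.963500
t=4: π = [0.3509, 0.1929, 0.4562], E[r] = -1.8424, γ^t·E[r] = -0.754650, running G = -5.718150

G = -5.7182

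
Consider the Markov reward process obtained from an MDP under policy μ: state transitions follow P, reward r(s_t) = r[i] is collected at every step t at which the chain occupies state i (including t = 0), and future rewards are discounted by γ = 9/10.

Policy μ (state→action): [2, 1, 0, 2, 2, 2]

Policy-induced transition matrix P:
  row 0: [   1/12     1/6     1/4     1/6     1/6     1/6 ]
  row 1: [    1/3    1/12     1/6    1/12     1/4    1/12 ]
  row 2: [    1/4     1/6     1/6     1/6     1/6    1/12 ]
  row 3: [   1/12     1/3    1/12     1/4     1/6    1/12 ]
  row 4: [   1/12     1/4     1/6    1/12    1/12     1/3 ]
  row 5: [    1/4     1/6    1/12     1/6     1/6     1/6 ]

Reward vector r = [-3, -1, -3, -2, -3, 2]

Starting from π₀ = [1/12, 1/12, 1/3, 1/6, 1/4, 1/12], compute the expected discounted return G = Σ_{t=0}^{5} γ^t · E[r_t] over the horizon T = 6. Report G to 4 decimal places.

G = -8.4829

t=0: π = [0.0833, 0.0833, 0.3333, 0.1667, 0.2500, 0.0833], E[r] = -2.2500, γ^t·E[r] = -2.250000, running G = -2.250000
t=1: π = [0.1736, 0.2083, 0.1528, 0.1528, 0.1528, 0.1597], E[r] = -1.6319, γ^t·E[r] = -1.468750, running G = -3.718750
t=2: π = [0.1875, 0.1875, 0.1551, 0.1493, 0.1713, 0.1493], E[r] = -1.7292, γ^t·E[r] = -1.400625, running G = -5.119375
t=3: π = [0.1809, 0.1902, 0.1574, 0.1492, 0.1680, 0.1542], E[r] = -1.6993, γ^t·E[r] = -1.238766, running G = -6.358141
t=4: π = [0.1828, 0.1897, 0.1565, 0.1492, 0.1685, 0.1533], E[r] = -1.7050, γ^t·E[r] = -1.118675, running G = -7.476816
t=5: π = [0.1824, 0.1898, 0.1567, 0.1493, 0.1684, 0.1535], E[r] = -1.7038, γ^t·E[r] = -1.006102, running G = -8.482918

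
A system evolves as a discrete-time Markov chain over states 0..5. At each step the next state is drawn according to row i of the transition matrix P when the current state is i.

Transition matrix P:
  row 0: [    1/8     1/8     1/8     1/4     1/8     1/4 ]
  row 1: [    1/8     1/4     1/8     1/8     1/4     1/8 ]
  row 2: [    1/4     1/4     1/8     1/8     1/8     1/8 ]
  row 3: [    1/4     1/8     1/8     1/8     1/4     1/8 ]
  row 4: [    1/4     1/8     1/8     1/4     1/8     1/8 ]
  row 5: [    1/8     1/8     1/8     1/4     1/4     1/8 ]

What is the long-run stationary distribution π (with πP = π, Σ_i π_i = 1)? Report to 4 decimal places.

π = [0.1879, 0.1607, 0.1250, 0.1905, 0.1875, 0.1485]

Balance equations π_j = Σ_i π_i·P[i][j]:
  π_0 = 1/8·π_0 + 1/8·π_1 + 1/4·π_2 + 1/4·π_3 + 1/4·π_4 + 1/8·π_5
  π_1 = 1/8·π_0 + 1/4·π_1 + 1/4·π_2 + 1/8·π_3 + 1/8·π_4 + 1/8·π_5
  π_2 = 1/8·π_0 + 1/8·π_1 + 1/8·π_2 + 1/8·π_3 + 1/8·π_4 + 1/8·π_5
  π_3 = 1/4·π_0 + 1/8·π_1 + 1/8·π_2 + 1/8·π_3 + 1/4·π_4 + 1/4·π_5
  π_4 = 1/8·π_0 + 1/4·π_1 + 1/8·π_2 + 1/4·π_3 + 1/8·π_4 + 1/4·π_5
  normalize: π_0 + π_1 + π_2 + π_3 + π_4 + π_5 = 1
Solving the linear system gives exactly π = [96/511, 9/56, 1/8, 4/21, 2299/12264, 607/4088].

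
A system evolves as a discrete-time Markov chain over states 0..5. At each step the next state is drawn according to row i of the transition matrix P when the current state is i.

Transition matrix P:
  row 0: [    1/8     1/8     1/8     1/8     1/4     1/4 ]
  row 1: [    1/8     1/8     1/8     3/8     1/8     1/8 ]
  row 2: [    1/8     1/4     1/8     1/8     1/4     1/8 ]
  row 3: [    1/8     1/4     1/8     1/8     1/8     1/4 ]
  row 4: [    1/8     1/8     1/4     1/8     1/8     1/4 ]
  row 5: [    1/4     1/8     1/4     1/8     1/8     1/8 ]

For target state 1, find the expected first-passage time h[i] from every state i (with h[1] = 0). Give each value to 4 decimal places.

h = [6.1605, 0.0000, 5.3999, 5.4010, 6.0760, 6.0854]

First-step conditioning: h[1] = 0; for i ≠ 1, h[i] = 1 + Σ_k P[i][k]·h[k].
  h[0] = 1 + 1/8·h[0] + 1/8·h[2] + 1/8·h[3] + 1/4·h[4] + 1/4·h[5]
  h[2] = 1 + 1/8·h[0] + 1/8·h[2] + 1/8·h[3] + 1/4·h[4] + 1/8·h[5]
  h[3] = 1 + 1/8·h[0] + 1/8·h[2] + 1/8·h[3] + 1/8·h[4] + 1/4·h[5]
  h[4] = 1 + 1/8·h[0] + 1/4·h[2] + 1/8·h[3] + 1/8·h[4] + 1/4·h[5]
  h[5] = 1 + 1/4·h[0] + 1/4·h[2] + 1/8·h[3] + 1/8·h[4] + 1/8·h[5]
Solving the 5×5 linear system over states ≠ 1 gives exactly h = [41984/6815, 0, 7360/1363, 36808/6815, 41408/6815, 41472/6815] (h[1] = 0 is the target).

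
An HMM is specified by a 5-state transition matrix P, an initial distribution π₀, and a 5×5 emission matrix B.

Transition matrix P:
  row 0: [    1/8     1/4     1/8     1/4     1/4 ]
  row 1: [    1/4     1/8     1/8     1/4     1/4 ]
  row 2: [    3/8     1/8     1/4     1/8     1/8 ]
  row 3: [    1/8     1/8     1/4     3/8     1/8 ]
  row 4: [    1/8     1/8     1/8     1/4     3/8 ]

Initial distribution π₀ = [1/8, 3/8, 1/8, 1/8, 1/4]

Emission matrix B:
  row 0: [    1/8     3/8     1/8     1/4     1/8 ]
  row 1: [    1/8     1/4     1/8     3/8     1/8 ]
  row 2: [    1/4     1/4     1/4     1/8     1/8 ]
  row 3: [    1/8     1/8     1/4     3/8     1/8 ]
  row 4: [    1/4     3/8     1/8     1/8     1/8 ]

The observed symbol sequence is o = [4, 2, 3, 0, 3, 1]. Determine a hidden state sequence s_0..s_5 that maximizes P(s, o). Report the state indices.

t=0: δ = [1.562e-02, 4.688e-02, 1.562e-02, 1.562e-02, 3.125e-02]  (obs o_0=4)
t=1: δ = [1.465e-03, 7.324e-04, 1.465e-03, 2.930e-03, 1.465e-03]  ψ = [1, 1, 1, 1, 1]  (obs o_1=2)
t=2: δ = [1.373e-04, 1.373e-04, 9.155e-05, 4.120e-04, 6.866e-05]  ψ = [2, 0, 3, 3, 4]  (obs o_2=3)
t=3: δ = [6.437e-06, 6.437e-06, 2.575e-05, 1.931e-05, 1.287e-05]  ψ = [3, 3, 3, 3, 3]  (obs o_3=0)
t=4: δ = [2.414e-06, 1.207e-06, 8.047e-07, 2.716e-06, 6.035e-07]  ψ = [2, 2, 2, 3, 4]  (obs o_4=3)
t=5: δ = [1.273e-07, 1.509e-07, 1.697e-07, 1.273e-07, 2.263e-07]  ψ = [3, 0, 3, 3, 0]  (obs o_5=1)
backtrack: best end state = 4; path = [1, 3, 3, 2, 0, 4]

path = [1, 3, 3, 2, 0, 4]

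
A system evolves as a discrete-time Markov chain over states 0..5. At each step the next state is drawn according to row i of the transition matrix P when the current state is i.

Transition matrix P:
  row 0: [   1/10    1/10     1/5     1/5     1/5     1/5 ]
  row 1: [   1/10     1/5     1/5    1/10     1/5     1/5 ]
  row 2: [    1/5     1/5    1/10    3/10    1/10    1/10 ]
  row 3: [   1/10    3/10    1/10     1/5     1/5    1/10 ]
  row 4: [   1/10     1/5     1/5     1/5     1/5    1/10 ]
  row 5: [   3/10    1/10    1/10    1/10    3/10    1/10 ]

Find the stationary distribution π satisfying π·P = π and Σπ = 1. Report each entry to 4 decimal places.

Balance equations π_j = Σ_i π_i·P[i][j]:
  π_0 = 1/10·π_0 + 1/10·π_1 + 1/5·π_2 + 1/10·π_3 + 1/10·π_4 + 3/10·π_5
  π_1 = 1/10·π_0 + 1/5·π_1 + 1/5·π_2 + 3/10·π_3 + 1/5·π_4 + 1/10·π_5
  π_2 = 1/5·π_0 + 1/5·π_1 + 1/10·π_2 + 1/10·π_3 + 1/5·π_4 + 1/10·π_5
  π_3 = 1/5·π_0 + 1/10·π_1 + 3/10·π_2 + 1/5·π_3 + 1/5·π_4 + 1/10·π_5
  π_4 = 1/5·π_0 + 1/5·π_1 + 1/10·π_2 + 1/5·π_3 + 1/5·π_4 + 3/10·π_5
  normalize: π_0 + π_1 + π_2 + π_3 + π_4 + π_5 = 1
Solving the linear system gives exactly π = [15815/111403, 21252/111403, 17053/111403, 20376/111403, 20/101, 147/1103].

π = [0.1420, 0.1908, 0.1531, 0.1829, 0.1980, 0.1333]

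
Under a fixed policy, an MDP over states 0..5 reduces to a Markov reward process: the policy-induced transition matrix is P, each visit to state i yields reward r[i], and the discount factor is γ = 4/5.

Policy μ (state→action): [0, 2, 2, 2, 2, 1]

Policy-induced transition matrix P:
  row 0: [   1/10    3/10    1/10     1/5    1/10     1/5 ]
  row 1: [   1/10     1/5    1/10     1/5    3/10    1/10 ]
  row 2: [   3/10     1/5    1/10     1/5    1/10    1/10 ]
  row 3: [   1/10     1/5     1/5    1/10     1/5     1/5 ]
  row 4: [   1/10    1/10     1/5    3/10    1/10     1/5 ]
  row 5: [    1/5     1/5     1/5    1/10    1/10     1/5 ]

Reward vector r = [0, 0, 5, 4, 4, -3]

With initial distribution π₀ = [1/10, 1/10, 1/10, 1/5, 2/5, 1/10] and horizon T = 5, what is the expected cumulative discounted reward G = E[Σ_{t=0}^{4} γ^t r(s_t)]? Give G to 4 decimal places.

G = 6.4680

t=0: π = [0.1000, 0.1000, 0.1000, 0.2000, 0.4000, 0.1000], E[r] = 2.6000, γ^t·E[r] = 2.600000, running G = 2.600000
t=1: π = [0.1300, 0.1700, 0.1700, 0.2100, 0.1400, 0.1800], E[r] = 1.7100, γ^t·E[r] = 1.368000, running G = 3.968000
t=2: π = [0.1520, 0.1990, 0.1530, 0.1750, 0.1550, 0.1660], E[r] = 1.5870, γ^t·E[r] = 1.015680, running G = 4.983680
t=3: π = [0.1472, 0.1997, 0.1496, 0.1814, 0.1573, 0.1648], E[r] = 1.6084, γ^t·E[r] = 0.823501, running G = 5.807181
t=4: π = [0.1464, 0.1990, 0.1504, 0.1811, 0.1581, 0.1651], E[r] = 1.6133, γ^t·E[r] = 0.660808, running G = 6.467988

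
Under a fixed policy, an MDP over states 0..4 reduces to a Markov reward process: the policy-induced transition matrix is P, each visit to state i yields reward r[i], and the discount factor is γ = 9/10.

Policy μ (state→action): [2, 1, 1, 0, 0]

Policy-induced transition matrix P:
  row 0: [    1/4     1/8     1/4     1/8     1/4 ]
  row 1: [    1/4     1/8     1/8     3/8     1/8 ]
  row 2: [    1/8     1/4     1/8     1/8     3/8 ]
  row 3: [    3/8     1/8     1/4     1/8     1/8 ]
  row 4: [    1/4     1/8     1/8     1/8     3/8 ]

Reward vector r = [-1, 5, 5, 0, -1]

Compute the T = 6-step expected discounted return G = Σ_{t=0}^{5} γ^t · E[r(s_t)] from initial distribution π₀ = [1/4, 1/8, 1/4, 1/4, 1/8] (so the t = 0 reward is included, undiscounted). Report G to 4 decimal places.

G = 5.6719

t=0: π = [0.2500, 0.1250, 0.2500, 0.2500, 0.1250], E[r] = 1.5000, γ^t·E[r] = 1.500000, running G = 1.500000
t=1: π = [0.2500, 0.1563, 0.1875, 0.1563, 0.2500], E[r] = 1.2188, γ^t·E[r] = 1.096875, running G = 2.596875
t=2: π = [0.2461, 0.1484, 0.1758, 0.1641, 0.2656], E[r] = 1.1094, γ^t·E[r] = 0.898594, running G = 3.495469
t=3: π = [0.2485, 0.1470, 0.1763, 0.1621, 0.2661], E[r] = 1.1016, γ^t·E[r] = 0.803039, running G = 4.298508
t=4: π = [0.2482, 0.1470, 0.1763, 0.1617, 0.2667], E[r] = 1.1019, γ^t·E[r] = 0.722975, running G = 5.021483
t=5: π = [0.2482, 0.1470, 0.1762, 0.1618, 0.2668], E[r] = 1.1015, γ^t·E[r] = 0.650417, running G = 5.671900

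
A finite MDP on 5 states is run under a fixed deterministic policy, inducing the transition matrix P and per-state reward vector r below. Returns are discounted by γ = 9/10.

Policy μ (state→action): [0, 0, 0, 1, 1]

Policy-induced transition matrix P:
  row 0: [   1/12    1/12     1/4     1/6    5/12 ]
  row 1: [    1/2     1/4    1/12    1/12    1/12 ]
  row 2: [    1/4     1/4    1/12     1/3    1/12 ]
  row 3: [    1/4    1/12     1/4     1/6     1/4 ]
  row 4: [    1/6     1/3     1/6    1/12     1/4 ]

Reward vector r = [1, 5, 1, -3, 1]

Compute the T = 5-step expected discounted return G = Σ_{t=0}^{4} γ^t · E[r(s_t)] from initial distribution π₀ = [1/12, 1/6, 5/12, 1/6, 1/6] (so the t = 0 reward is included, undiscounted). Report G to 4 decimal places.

t=0: π = [0.0833, 0.1667, 0.4167, 0.1667, 0.1667], E[r] = 1.0000, γ^t·E[r] = 1.000000, running G = 1.000000
t=1: π = [0.2639, 0.2222, 0.1389, 0.2083, 0.1667], E[r] = 1.0556, γ^t·E[r] = 0.950000, running G = 1.950000
t=2: π = [0.2477, 0.1852, 0.1759, 0.1574, 0.2338], E[r] = 1.1111, γ^t·E[r] = 0.900000, running G = 2.850000
t=3: π = [0.2355, 0.2020, 0.1703, 0.1611, 0.2311], E[r] = 1.1636, γ^t·E[r] = 0.848250, running G = 3.698250
t=4: π = [0.2420, 0.2032, 0.1687, 0.1590, 0.2272], E[r] = 1.1768, γ^t·E[r] = 0.772073, running G = 4.470323

G = 4.4703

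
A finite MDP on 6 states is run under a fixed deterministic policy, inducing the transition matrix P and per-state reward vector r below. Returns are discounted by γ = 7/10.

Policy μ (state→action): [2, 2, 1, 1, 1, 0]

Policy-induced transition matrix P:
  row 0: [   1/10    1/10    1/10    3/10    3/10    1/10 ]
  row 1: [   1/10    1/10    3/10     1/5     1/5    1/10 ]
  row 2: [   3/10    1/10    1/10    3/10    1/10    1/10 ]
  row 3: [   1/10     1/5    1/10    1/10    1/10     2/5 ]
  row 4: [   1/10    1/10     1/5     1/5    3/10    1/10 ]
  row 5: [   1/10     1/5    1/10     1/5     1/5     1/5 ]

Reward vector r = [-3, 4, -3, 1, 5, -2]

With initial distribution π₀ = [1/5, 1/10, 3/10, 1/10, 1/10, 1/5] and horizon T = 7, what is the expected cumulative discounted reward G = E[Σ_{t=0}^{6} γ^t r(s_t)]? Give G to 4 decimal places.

t=0: π = [0.2000, 0.1000, 0.3000, 0.1000, 0.1000, 0.2000], E[r] = -0.9000, γ^t·E[r] = -0.900000, running G = -0.900000
t=1: π = [0.1600, 0.1300, 0.1300, 0.2400, 0.1900, 0.1500], E[r] = 0.5400, γ^t·E[r] = 0.378000, running G = -0.522000
t=2: π = [0.1260, 0.1390, 0.1450, 0.2050, 0.1980, 0.1870], E[r] = 0.5640, γ^t·E[r] = 0.276360, running G = -0.245640
t=3: π = [0.1290, 0.1392, 0.1476, 0.2066, 0.1974, 0.1802], E[r] = 0.5602, γ^t·E[r] = 0.192149, running G = -0.053491
t=4: π = [0.1295, 0.1387, 0.1476, 0.2070, 0.1972, 0.1800], E[r] = 0.5565, γ^t·E[r] = 0.133620, running G = 0.080129
t=5: π = [0.1295, 0.1387, 0.1475, 0.2070, 0.1972, 0.1801], E[r] = 0.5568, γ^t·E[r] = 0.093576, running G = 0.173705
t=6: π = [0.1295, 0.1387, 0.1475, 0.2070, 0.1972, 0.1801], E[r] = 0.5569, γ^t·E[r] = 0.065517, running G = 0.239222

G = 0.2392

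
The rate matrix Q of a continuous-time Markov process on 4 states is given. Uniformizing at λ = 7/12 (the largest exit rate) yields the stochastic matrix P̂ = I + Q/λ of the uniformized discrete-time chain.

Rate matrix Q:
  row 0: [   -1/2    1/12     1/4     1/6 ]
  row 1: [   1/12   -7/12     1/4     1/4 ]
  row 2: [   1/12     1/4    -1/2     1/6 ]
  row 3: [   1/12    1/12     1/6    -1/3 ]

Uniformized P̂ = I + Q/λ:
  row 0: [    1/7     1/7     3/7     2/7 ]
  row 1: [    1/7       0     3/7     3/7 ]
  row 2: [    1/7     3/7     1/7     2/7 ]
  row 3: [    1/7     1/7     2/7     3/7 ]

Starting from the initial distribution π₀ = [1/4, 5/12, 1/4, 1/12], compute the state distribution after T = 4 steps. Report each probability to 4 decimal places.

t=0: π = [0.2500, 0.4167, 0.2500, 0.0833]
t=1: π = [0.1429, 0.1548, 0.3452, 0.3571]
t=2: π = [0.1429, 0.2194, 0.2789, 0.3588]
t=3: π = [0.1429, 0.1912, 0.2976, 0.3683]
t=4: π = [0.1429, 0.2006, 0.2909, 0.3656]

π = [0.1429, 0.2006, 0.2909, 0.3656]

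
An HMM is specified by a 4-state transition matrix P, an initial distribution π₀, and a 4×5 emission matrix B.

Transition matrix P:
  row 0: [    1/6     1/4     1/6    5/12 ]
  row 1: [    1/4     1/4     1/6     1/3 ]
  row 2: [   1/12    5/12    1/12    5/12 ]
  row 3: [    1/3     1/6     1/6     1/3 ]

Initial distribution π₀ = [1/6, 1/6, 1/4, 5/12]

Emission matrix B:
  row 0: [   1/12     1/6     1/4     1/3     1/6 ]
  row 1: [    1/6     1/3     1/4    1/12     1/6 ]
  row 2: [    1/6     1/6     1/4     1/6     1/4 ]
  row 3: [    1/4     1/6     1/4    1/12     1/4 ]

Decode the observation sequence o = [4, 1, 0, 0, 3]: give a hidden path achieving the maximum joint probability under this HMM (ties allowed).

path = [2, 1, 3, 3, 0]

t=0: δ = [2.778e-02, 2.778e-02, 6.250e-02, 1.042e-01]  (obs o_0=4)
t=1: δ = [5.787e-03, 8.681e-03, 2.894e-03, 5.787e-03]  ψ = [3, 2, 3, 3]  (obs o_1=1)
t=2: δ = [1.808e-04, 3.617e-04, 2.411e-04, 7.234e-04]  ψ = [1, 1, 1, 1]  (obs o_2=0)
t=3: δ = [2.009e-05, 2.009e-05, 2.009e-05, 6.028e-05]  ψ = [3, 3, 3, 3]  (obs o_3=0)
t=4: δ = [6.698e-06, 8.372e-07, 1.674e-06, 1.674e-06]  ψ = [3, 3, 3, 3]  (obs o_4=3)
backtrack: best end state = 0; path = [2, 1, 3, 3, 0]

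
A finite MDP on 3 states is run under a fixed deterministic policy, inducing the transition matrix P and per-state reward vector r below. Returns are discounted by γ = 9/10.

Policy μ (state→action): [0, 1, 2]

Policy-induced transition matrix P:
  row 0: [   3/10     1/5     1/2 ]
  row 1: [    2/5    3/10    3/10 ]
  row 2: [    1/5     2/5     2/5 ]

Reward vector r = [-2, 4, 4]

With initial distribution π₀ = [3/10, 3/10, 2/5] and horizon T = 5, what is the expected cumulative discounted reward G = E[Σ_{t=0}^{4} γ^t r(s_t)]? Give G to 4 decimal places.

t=0: π = [0.3000, 0.3000, 0.4000], E[r] = 2.2000, γ^t·E[r] = 2.200000, running G = 2.200000
t=1: π = [0.2900, 0.3100, 0.4000], E[r] = 2.2600, γ^t·E[r] = 2.034000, running G = 4.234000
t=2: π = [0.2910, 0.3110, 0.3980], E[r] = 2.2540, γ^t·E[r] = 1.825740, running G = 6.059740
t=3: π = [0.2913, 0.3107, 0.3980], E[r] = 2.2522, γ^t·E[r] = 1.641854, running G = 7.701594
t=4: π = [0.2913, 0.3107, 0.3981], E[r] = 2.2524, γ^t·E[r] = 1.477787, running G = 9.179380

G = 9.1794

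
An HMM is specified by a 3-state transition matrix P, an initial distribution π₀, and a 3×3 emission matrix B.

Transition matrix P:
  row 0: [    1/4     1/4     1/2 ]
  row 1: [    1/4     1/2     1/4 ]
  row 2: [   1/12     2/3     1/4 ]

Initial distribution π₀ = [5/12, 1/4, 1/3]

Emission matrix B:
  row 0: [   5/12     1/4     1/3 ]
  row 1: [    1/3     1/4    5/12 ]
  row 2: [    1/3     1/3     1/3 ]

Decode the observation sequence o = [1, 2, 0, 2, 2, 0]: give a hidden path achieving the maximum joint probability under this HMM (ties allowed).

t=0: δ = [1.042e-01, 6.250e-02, 1.111e-01]  (obs o_0=1)
t=1: δ = [8.681e-03, 3.086e-02, 1.736e-02]  ψ = [0, 2, 0]  (obs o_1=2)
t=2: δ = [3.215e-03, 5.144e-03, 2.572e-03]  ψ = [1, 1, 1]  (obs o_2=0)
t=3: δ = [4.287e-04, 1.072e-03, 5.358e-04]  ψ = [1, 1, 0]  (obs o_3=2)
t=4: δ = [8.931e-05, 2.233e-04, 8.931e-05]  ψ = [1, 1, 1]  (obs o_4=2)
t=5: δ = [2.326e-05, 3.721e-05, 1.861e-05]  ψ = [1, 1, 1]  (obs o_5=0)
backtrack: best end state = 1; path = [2, 1, 1, 1, 1, 1]

path = [2, 1, 1, 1, 1, 1]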